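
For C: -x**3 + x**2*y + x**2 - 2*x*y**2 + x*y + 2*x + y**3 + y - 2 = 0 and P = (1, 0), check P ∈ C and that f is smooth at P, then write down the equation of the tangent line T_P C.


Tangent line at P: x + 3*y - 1 = 0.

Step 1: f(1, 0) = 0, so P lies on C.
Step 2: partial derivatives
  f_x(x, y) = -3*x**2 + 2*x*y + 2*x - 2*y**2 + y + 2, f_y(x, y) = x**2 - 4*x*y + x + 3*y**2 + 1.
  f_x(P) = 1, f_y(P) = 3 (gradient nonzero, so P is smooth).
Step 3: tangent line at P: 1·(x − 1) + 3·(y − 0) = 0.
Expanding: x + 3*y - 1 = 0.


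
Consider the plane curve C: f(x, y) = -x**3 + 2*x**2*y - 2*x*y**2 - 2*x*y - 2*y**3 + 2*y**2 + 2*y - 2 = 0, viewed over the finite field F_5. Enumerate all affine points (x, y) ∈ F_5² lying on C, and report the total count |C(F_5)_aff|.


Affine F_5-points: {(0, 1), (0, 4), (1, 2), (2, 0), (3, 4)}; count = 5.

For each of the 25 pairs (x, y) ∈ F_5², evaluate f(x, y) mod 5. Record the zeros.
  x = 0: [0↦3, 1↦0, 2↦4, 3↦3, 4↦0]  zeros at y ∈ {1, 4}
  x = 1: [0↦2, 1↦2, 2↦0, 3↦4, 4↦2]  zeros at y ∈ {2}
  x = 2: [0↦0, 1↦2, 2↦3, 3↦1, 4↦4]  zeros at y ∈ {0}
  x = 3: [0↦1, 1↦4, 2↦2, 3↦3, 4↦0]  zeros at y ∈ {4}
  x = 4: [0↦4, 1↦2, 2↦1, 3↦4, 4↦4]  zeros at y ∈ ∅
Collecting zeros: affine points = {(0, 1), (0, 4), (1, 2), (2, 0), (3, 4)}.
Total count |C(F_5)_aff| = 5.


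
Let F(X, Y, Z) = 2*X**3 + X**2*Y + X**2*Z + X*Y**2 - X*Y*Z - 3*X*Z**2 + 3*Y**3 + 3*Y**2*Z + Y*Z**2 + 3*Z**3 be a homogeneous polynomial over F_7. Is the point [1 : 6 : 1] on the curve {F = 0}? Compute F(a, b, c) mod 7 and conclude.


F(1,6,1) ≡ 3 (mod 7); P is NOT on the curve.

Evaluate F(1, 6, 1) term-by-term (mod 7).
  2*X**3 ↦ 2·1·1·1 = 2
  X**2*Y ↦ 1·1·6·1 = 6
  X**2*Z ↦ 1·1·1·1 = 1
  X*Y**2 ↦ 1·1·36·1 = 36
  -X*Y*Z ↦ -1·1·6·1 = -6
  -3*X*Z**2 ↦ -3·1·1·1 = -3
  3*Y**3 ↦ 3·1·216·1 = 648
  3*Y**2*Z ↦ 3·1·36·1 = 108
  Y*Z**2 ↦ 1·1·6·1 = 6
  3*Z**3 ↦ 3·1·1·1 = 3
Sum: F(1, 6, 1) = (2) + (6) + (1) + (36) + (-6) + (-3) + (648) + (108) + (6) + (3) = 801.
Reducing mod 7: 801 ≡ 3 (mod 7).
Since F(a, b, c) ≡ 3 ≠ 0 (mod 7), P does NOT lie on the curve.


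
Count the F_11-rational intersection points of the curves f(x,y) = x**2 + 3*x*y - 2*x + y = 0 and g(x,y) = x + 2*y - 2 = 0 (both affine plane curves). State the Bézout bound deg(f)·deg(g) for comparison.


Common zeros: {(2, 0), (10, 7)}; count = 2; Bézout bound = 2.

deg(f) = 2, deg(g) = 1, so Bézout bound = 2.
Scan x ∈ F_11. For each x, list the y ∈ F_11 with f(x, y) ≡ 0 and those with g(x, y) ≡ 0 (mod 11); the common zeros in that column are the intersection.
  x = 0: f ≡ 0 at y ∈ {0}; g ≡ 0 at y ∈ {1}; common: ∅.
  x = 1: f ≡ 0 at y ∈ {3}; g ≡ 0 at y ∈ {6}; common: ∅.
  x = 2: f ≡ 0 at y ∈ {0}; g ≡ 0 at y ∈ {0}; common: {0}.
  x = 3: f ≡ 0 at y ∈ {3}; g ≡ 0 at y ∈ {5}; common: ∅.
  x = 4: f ≡ 0 at y ∈ {7}; g ≡ 0 at y ∈ {10}; common: ∅.
  x = 5: f ≡ 0 at y ∈ {8}; g ≡ 0 at y ∈ {4}; common: ∅.
  x = 6: f ≡ 0 at y ∈ {8}; g ≡ 0 at y ∈ {9}; common: ∅.
  x = 7: f ≡ 0 at y ∈ ∅; g ≡ 0 at y ∈ {3}; common: ∅.
  x = 8: f ≡ 0 at y ∈ {6}; g ≡ 0 at y ∈ {8}; common: ∅.
  x = 9: f ≡ 0 at y ∈ {6}; g ≡ 0 at y ∈ {2}; common: ∅.
  x = 10: f ≡ 0 at y ∈ {7}; g ≡ 0 at y ∈ {7}; common: {7}.
Collecting: common zeros = {(2, 0), (10, 7)}, so the count is 2.
Comparison with the Bézout bound: 2 ≤ 2 = deg(f)·deg(g), as expected for curves with no common component (the bound is attained).


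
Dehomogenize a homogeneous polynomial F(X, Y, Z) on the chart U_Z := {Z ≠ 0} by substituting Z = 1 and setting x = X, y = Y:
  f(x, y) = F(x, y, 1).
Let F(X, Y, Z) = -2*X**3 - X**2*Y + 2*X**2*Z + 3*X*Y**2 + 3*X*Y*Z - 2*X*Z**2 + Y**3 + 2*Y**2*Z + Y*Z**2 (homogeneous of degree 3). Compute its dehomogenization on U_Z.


f(x, y) = -2*x**3 - x**2*y + 2*x**2 + 3*x*y**2 + 3*x*y - 2*x + y**3 + 2*y**2 + y

On U_Z we set Z = 1. Each monomial c·X^i·Y^j·Z^k in F becomes c·x^i·y^j·1^k = c·x^i·y^j.
Substituting Z = 1: F(X, Y, 1) = -2*x**3 - x**2*y + 2*x**2 + 3*x*y**2 + 3*x*y - 2*x + y**3 + 2*y**2 + y.
Note: deg(f) ≤ deg(F) = 3; strict inequality happens when F is divisible by Z (lost terms).


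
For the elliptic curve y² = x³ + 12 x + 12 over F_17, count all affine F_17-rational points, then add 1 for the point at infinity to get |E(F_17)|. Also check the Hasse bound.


Affine points = {(1, 5), (1, 12), (8, 5), (8, 12), (9, 4), (9, 13), (11, 8), (11, 9), (13, 6), (13, 11), (14, 0), (16, 4), (16, 13)}; affine count = 13; |E(F_17)| = 14.

Discriminant check: Δ ∝ 4a³ + 27b² = 4·12³ + 27·12² = 4·1728 + 27·144 ≡ 5 (mod 17). Nonzero ⇒ E is nonsingular.
For each x ∈ F_17, compute rhs = x³ + 12·x + 12 mod 17, then count y ∈ F_17 with y² ≡ rhs.
  x = 0: rhs = 12, matching y values: none (0 points).
  x = 1: rhs = 8, matching y values: 5, 12 (2 points).
  x = 2: rhs = 10, matching y values: none (0 points).
  x = 3: rhs = 7, matching y values: none (0 points).
  x = 4: rhs = 5, matching y values: none (0 points).
  x = 5: rhs = 10, matching y values: none (0 points).
  x = 6: rhs = 11, matching y values: none (0 points).
  x = 7: rhs = 14, matching y values: none (0 points).
  x = 8: rhs = 8, matching y values: 5, 12 (2 points).
  x = 9: rhs = 16, matching y values: 4, 13 (2 points).
  x = 10: rhs = 10, matching y values: none (0 points).
  x = 11: rhs = 13, matching y values: 8, 9 (2 points).
  x = 12: rhs = 14, matching y values: none (0 points).
  x = 13: rhs = 2, matching y values: 6, 11 (2 points).
  x = 14: rhs = 0, matching y values: 0 (1 points).
  x = 15: rhs = 14, matching y values: none (0 points).
  x = 16: rhs = 16, matching y values: 4, 13 (2 points).
Total affine count: 13.
Full point count |E(F_17)| = 13 + 1 = 14.
Hasse bound: |14 − (17+1)| = |-4| = 4 ≤ 2√17 ≈ 8.2462 ✓.


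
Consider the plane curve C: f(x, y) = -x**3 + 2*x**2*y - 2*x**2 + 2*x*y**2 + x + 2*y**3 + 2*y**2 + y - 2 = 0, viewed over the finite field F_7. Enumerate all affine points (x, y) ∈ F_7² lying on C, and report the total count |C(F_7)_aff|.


Affine F_7-points: {(2, 2), (2, 3), (2, 6), (3, 2), (4, 1), (4, 2), (4, 6)}; count = 7.

For each of the 49 pairs (x, y) ∈ F_7², evaluate f(x, y) mod 7. Record the zeros.
  x = 0: [0↦5, 1↦3, 2↦3, 3↦3, 4↦1, 5↦2, 6↦4]  zeros at y ∈ ∅
  x = 1: [0↦3, 1↦5, 2↦6, 3↦4, 4↦4, 5↦4, 6↦2]  zeros at y ∈ ∅
  x = 2: [0↦5, 1↦1, 2↦0, 3↦0, 4↦6, 5↦2, 6↦0]  zeros at y ∈ {2, 3, 6}
  x = 3: [0↦5, 1↦6, 2↦0, 3↦6, 4↦1, 5↦4, 6↦6]  zeros at y ∈ {2}
  x = 4: [0↦4, 1↦0, 2↦0, 3↦2, 4↦4, 5↦4, 6↦0]  zeros at y ∈ {1, 2, 6}
  x = 5: [0↦3, 1↦5, 2↦1, 3↦3, 4↦2, 5↦3, 6↦4]  zeros at y ∈ ∅
  x = 6: [0↦3, 1↦1, 2↦4, 3↦3, 4↦3, 5↦2, 6↦5]  zeros at y ∈ ∅
Collecting zeros: affine points = {(2, 2), (2, 3), (2, 6), (3, 2), (4, 1), (4, 2), (4, 6)}.
Total count |C(F_7)_aff| = 7.


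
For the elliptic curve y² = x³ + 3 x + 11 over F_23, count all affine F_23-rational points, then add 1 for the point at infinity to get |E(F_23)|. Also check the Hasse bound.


Affine points = {(2, 5), (2, 18), (3, 1), (3, 22), (4, 8), (4, 15), (5, 6), (5, 17), (8, 8), (8, 15), (9, 10), (9, 13), (10, 11), (10, 12), (11, 8), (11, 15), (12, 2), (12, 21), (13, 4), (13, 19), (15, 2), (15, 21), (18, 3), (18, 20), (19, 2), (19, 21)}; affine count = 26; |E(F_23)| = 27.

Discriminant check: Δ ∝ 4a³ + 27b² = 4·3³ + 27·11² = 4·27 + 27·121 ≡ 17 (mod 23). Nonzero ⇒ E is nonsingular.
For each x ∈ F_23, compute rhs = x³ + 3·x + 11 mod 23, then count y ∈ F_23 with y² ≡ rhs.
  x = 0: rhs = 11, matching y values: none (0 points).
  x = 1: rhs = 15, matching y values: none (0 points).
  x = 2: rhs = 2, matching y values: 5, 18 (2 points).
  x = 3: rhs = 1, matching y values: 1, 22 (2 points).
  x = 4: rhs = 18, matching y values: 8, 15 (2 points).
  x = 5: rhs = 13, matching y values: 6, 17 (2 points).
  x = 6: rhs = 15, matching y values: none (0 points).
  x = 7: rhs = 7, matching y values: none (0 points).
  x = 8: rhs = 18, matching y values: 8, 15 (2 points).
  x = 9: rhs = 8, matching y values: 10, 13 (2 points).
  x = 10: rhs = 6, matching y values: 11, 12 (2 points).
  x = 11: rhs = 18, matching y values: 8, 15 (2 points).
  x = 12: rhs = 4, matching y values: 2, 21 (2 points).
  x = 13: rhs = 16, matching y values: 4, 19 (2 points).
  x = 14: rhs = 14, matching y values: none (0 points).
  x = 15: rhs = 4, matching y values: 2, 21 (2 points).
  x = 16: rhs = 15, matching y values: none (0 points).
  x = 17: rhs = 7, matching y values: none (0 points).
  x = 18: rhs = 9, matching y values: 3, 20 (2 points).
  x = 19: rhs = 4, matching y values: 2, 21 (2 points).
  x = 20: rhs = 21, matching y values: none (0 points).
  x = 21: rhs = 20, matching y values: none (0 points).
  x = 22: rhs = 7, matching y values: none (0 points).
Total affine count: 26.
Full point count |E(F_23)| = 26 + 1 = 27.
Hasse bound: |27 − (23+1)| = |3| = 3 ≤ 2√23 ≈ 9.5917 ✓.


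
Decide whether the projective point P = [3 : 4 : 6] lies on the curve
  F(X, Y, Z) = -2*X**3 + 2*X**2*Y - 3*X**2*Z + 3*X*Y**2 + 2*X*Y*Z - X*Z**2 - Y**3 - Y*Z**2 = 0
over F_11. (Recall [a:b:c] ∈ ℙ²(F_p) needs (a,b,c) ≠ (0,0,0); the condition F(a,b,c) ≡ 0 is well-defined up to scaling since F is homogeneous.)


F(3,4,6) ≡ 4 (mod 11); P is NOT on the curve.

Evaluate F(3, 4, 6) term-by-term (mod 11).
  -2*X**3 ↦ -2·27·1·1 = -54
  2*X**2*Y ↦ 2·9·4·1 = 72
  -3*X**2*Z ↦ -3·9·1·6 = -162
  3*X*Y**2 ↦ 3·3·16·1 = 144
  2*X*Y*Z ↦ 2·3·4·6 = 144
  -X*Z**2 ↦ -1·3·1·36 = -108
  -Y**3 ↦ -1·1·64·1 = -64
  -Y*Z**2 ↦ -1·1·4·36 = -144
Sum: F(3, 4, 6) = (-54) + (72) + (-162) + (144) + (144) + (-108) + (-64) + (-144) = -172.
Reducing mod 11: -172 ≡ 4 (mod 11).
Since F(a, b, c) ≡ 4 ≠ 0 (mod 11), P does NOT lie on the curve.


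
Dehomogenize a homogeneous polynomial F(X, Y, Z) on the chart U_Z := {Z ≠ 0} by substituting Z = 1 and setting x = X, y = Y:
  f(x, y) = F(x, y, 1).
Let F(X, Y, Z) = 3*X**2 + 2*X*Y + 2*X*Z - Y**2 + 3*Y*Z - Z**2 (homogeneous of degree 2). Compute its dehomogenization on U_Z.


f(x, y) = 3*x**2 + 2*x*y + 2*x - y**2 + 3*y - 1

On U_Z we set Z = 1. Each monomial c·X^i·Y^j·Z^k in F becomes c·x^i·y^j·1^k = c·x^i·y^j.
Substituting Z = 1: F(X, Y, 1) = 3*x**2 + 2*x*y + 2*x - y**2 + 3*y - 1.
Note: deg(f) ≤ deg(F) = 2; strict inequality happens when F is divisible by Z (lost terms).


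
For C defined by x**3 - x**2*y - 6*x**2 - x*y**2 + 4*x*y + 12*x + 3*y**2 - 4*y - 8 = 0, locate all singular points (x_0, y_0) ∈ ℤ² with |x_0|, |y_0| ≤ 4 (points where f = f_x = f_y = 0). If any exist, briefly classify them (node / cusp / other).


Singular points: {(2, 0)}; classification: cusp.

Compute partial derivatives:
  f_x = 3*x**2 - 2*x*y - 12*x - y**2 + 4*y + 12.
  f_y = -x**2 - 2*x*y + 4*x + 6*y - 4.
Scan x_0 ∈ {−4, ..., 4}. For each x_0, f_y(x_0, y) is a polynomial in y; find its integer roots y ∈ {−4, ..., 4}, then test f_x and f at those candidates.
  x = -4: f_y(-4, y) = 14*y - 36; no integer root y with |y| ≤ 4.
  x = -3: f_y(-3, y) = 12*y - 25; no integer root y with |y| ≤ 4.
  x = -2: f_y(-2, y) = 10*y - 16; no integer root y with |y| ≤ 4.
  x = -1: f_y(-1, y) = 8*y - 9; no integer root y with |y| ≤ 4.
  x = 0: f_y(0, y) = 6*y - 4; no integer root y with |y| ≤ 4.
  x = 1: f_y(1, y) = 4*y - 1; no integer root y with |y| ≤ 4.
  x = 2: f_y(2, y) = 2*y; vanishes at y ∈ {0}. (2, 0): f_x = 0, f = 0 — SINGULAR.
  x = 3: f_y(3, y) = -1; no integer root y with |y| ≤ 4.
  x = 4: f_y(4, y) = -2*y - 4; vanishes at y ∈ {-2}. (4, -2): f_x = 16 ≠ 0.
Only singular point on the grid: (2, 0).
Classify: substitute x = 2 + u, y = 0 + v and expand: f = u**3 - u**2*v - u*v**2 + v**2.
No constant or linear terms (consistent with a singular point). Quadratic part: v**2. Cubic part: u**3 - u**2*v - u*v**2.
The quadratic part v**2 is a perfect square, so there is a single (double) tangent line v = 0, i.e. y = 0. Restricting the cubic part to that line (v = 0) leaves u**3 ≠ 0, so f is not divisible by v and the branch is v² ≈ -u**3 to lowest order — this is a cusp.
Classification: cusp.


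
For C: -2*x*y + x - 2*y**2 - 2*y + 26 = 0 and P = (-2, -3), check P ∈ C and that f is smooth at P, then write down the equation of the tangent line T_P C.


Tangent line at P: 7*x + 14*y + 56 = 0.

Step 1: f(-2, -3) = 0, so P lies on C.
Step 2: partial derivatives
  f_x(x, y) = 1 - 2*y, f_y(x, y) = -2*x - 4*y - 2.
  f_x(P) = 7, f_y(P) = 14 (gradient nonzero, so P is smooth).
Step 3: tangent line at P: 7·(x − -2) + 14·(y − -3) = 0.
Expanding: 7*x + 14*y + 56 = 0.


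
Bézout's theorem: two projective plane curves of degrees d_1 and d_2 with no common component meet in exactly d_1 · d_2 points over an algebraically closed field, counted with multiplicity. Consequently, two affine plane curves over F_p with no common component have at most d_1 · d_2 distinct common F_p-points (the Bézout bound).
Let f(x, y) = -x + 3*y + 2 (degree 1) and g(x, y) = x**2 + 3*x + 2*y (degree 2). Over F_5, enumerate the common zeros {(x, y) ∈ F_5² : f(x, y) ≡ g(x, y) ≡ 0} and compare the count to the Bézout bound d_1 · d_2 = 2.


Common zeros: {(1, 3), (2, 0)}; count = 2; Bézout bound = 2.

deg(f) = 1, deg(g) = 2, so Bézout bound = 2.
Scan x ∈ F_5. For each x, list the y ∈ F_5 with f(x, y) ≡ 0 and those with g(x, y) ≡ 0 (mod 5); the common zeros in that column are the intersection.
  x = 0: f ≡ 0 at y ∈ {1}; g ≡ 0 at y ∈ {0}; common: ∅.
  x = 1: f ≡ 0 at y ∈ {3}; g ≡ 0 at y ∈ {3}; common: {3}.
  x = 2: f ≡ 0 at y ∈ {0}; g ≡ 0 at y ∈ {0}; common: {0}.
  x = 3: f ≡ 0 at y ∈ {2}; g ≡ 0 at y ∈ {1}; common: ∅.
  x = 4: f ≡ 0 at y ∈ {4}; g ≡ 0 at y ∈ {1}; common: ∅.
Collecting: common zeros = {(1, 3), (2, 0)}, so the count is 2.
Comparison with the Bézout bound: 2 ≤ 2 = deg(f)·deg(g), as expected for curves with no common component (the bound is attained).


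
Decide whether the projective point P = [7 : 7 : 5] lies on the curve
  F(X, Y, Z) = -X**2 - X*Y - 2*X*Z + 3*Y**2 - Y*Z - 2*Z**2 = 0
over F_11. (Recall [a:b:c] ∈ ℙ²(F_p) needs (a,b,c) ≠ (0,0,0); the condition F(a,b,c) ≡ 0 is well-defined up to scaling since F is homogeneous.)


F(7,7,5) ≡ 4 (mod 11); P is NOT on the curve.

Evaluate F(7, 7, 5) term-by-term (mod 11).
  -X**2 ↦ -1·49·1·1 = -49
  -X*Y ↦ -1·7·7·1 = -49
  -2*X*Z ↦ -2·7·1·5 = -70
  3*Y**2 ↦ 3·1·49·1 = 147
  -Y*Z ↦ -1·1·7·5 = -35
  -2*Z**2 ↦ -2·1·1·25 = -50
Sum: F(7, 7, 5) = (-49) + (-49) + (-70) + (147) + (-35) + (-50) = -106.
Reducing mod 11: -106 ≡ 4 (mod 11).
Since F(a, b, c) ≡ 4 ≠ 0 (mod 11), P does NOT lie on the curve.


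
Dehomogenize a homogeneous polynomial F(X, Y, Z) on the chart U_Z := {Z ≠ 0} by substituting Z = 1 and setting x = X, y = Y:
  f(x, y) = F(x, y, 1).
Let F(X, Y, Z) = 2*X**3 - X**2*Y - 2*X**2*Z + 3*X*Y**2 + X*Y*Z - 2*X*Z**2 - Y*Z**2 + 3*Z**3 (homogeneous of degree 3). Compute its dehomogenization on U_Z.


f(x, y) = 2*x**3 - x**2*y - 2*x**2 + 3*x*y**2 + x*y - 2*x - y + 3

On U_Z we set Z = 1. Each monomial c·X^i·Y^j·Z^k in F becomes c·x^i·y^j·1^k = c·x^i·y^j.
Substituting Z = 1: F(X, Y, 1) = 2*x**3 - x**2*y - 2*x**2 + 3*x*y**2 + x*y - 2*x - y + 3.
Note: deg(f) ≤ deg(F) = 3; strict inequality happens when F is divisible by Z (lost terms).


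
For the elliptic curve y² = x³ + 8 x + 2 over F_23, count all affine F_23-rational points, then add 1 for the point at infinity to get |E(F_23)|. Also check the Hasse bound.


Affine points = {(0, 5), (0, 18), (2, 7), (2, 16), (4, 11), (4, 12), (5, 11), (5, 12), (6, 6), (6, 17), (8, 7), (8, 16), (10, 1), (10, 22), (11, 8), (11, 15), (12, 3), (12, 20), (13, 7), (13, 16), (14, 11), (14, 12), (15, 1), (15, 22), (21, 1), (21, 22), (22, 4), (22, 19)}; affine count = 28; |E(F_23)| = 29.

Discriminant check: Δ ∝ 4a³ + 27b² = 4·8³ + 27·2² = 4·512 + 27·4 ≡ 17 (mod 23). Nonzero ⇒ E is nonsingular.
For each x ∈ F_23, compute rhs = x³ + 8·x + 2 mod 23, then count y ∈ F_23 with y² ≡ rhs.
  x = 0: rhs = 2, matching y values: 5, 18 (2 points).
  x = 1: rhs = 11, matching y values: none (0 points).
  x = 2: rhs = 3, matching y values: 7, 16 (2 points).
  x = 3: rhs = 7, matching y values: none (0 points).
  x = 4: rhs = 6, matching y values: 11, 12 (2 points).
  x = 5: rhs = 6, matching y values: 11, 12 (2 points).
  x = 6: rhs = 13, matching y values: 6, 17 (2 points).
  x = 7: rhs = 10, matching y values: none (0 points).
  x = 8: rhs = 3, matching y values: 7, 16 (2 points).
  x = 9: rhs = 21, matching y values: none (0 points).
  x = 10: rhs = 1, matching y values: 1, 22 (2 points).
  x = 11: rhs = 18, matching y values: 8, 15 (2 points).
  x = 12: rhs = 9, matching y values: 3, 20 (2 points).
  x = 13: rhs = 3, matching y values: 7, 16 (2 points).
  x = 14: rhs = 6, matching y values: 11, 12 (2 points).
  x = 15: rhs = 1, matching y values: 1, 22 (2 points).
  x = 16: rhs = 17, matching y values: none (0 points).
  x = 17: rhs = 14, matching y values: none (0 points).
  x = 18: rhs = 21, matching y values: none (0 points).
  x = 19: rhs = 21, matching y values: none (0 points).
  x = 20: rhs = 20, matching y values: none (0 points).
  x = 21: rhs = 1, matching y values: 1, 22 (2 points).
  x = 22: rhs = 16, matching y values: 4, 19 (2 points).
Total affine count: 28.
Full point count |E(F_23)| = 28 + 1 = 29.
Hasse bound: |29 − (23+1)| = |5| = 5 ≤ 2√23 ≈ 9.5917 ✓.


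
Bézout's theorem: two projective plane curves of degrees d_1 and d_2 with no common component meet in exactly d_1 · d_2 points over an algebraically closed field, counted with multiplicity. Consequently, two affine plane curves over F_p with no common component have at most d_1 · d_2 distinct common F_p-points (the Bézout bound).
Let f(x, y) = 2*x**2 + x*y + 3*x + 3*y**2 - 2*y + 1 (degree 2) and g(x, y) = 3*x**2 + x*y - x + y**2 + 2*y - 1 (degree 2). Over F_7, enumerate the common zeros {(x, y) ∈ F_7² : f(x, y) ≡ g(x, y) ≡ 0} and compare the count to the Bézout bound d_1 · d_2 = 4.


Common zeros: ∅; count = 0; Bézout bound = 4.

deg(f) = 2, deg(g) = 2, so Bézout bound = 4.
Scan x ∈ F_7. For each x, list the y ∈ F_7 with f(x, y) ≡ 0 and those with g(x, y) ≡ 0 (mod 7); the common zeros in that column are the intersection.
  x = 0: f ≡ 0 at y ∈ ∅; g ≡ 0 at y ∈ {2, 3}; common: ∅.
  x = 1: f ≡ 0 at y ∈ ∅; g ≡ 0 at y ∈ ∅; common: ∅.
  x = 2: f ≡ 0 at y ∈ {3, 4}; g ≡ 0 at y ∈ {1, 2}; common: ∅.
  x = 3: f ≡ 0 at y ∈ {0, 2}; g ≡ 0 at y ∈ ∅; common: ∅.
  x = 4: f ≡ 0 at y ∈ ∅; g ≡ 0 at y ∈ {3, 5}; common: ∅.
  x = 5: f ≡ 0 at y ∈ {2, 4}; g ≡ 0 at y ∈ {1, 6}; common: ∅.
  x = 6: f ≡ 0 at y ∈ {0, 1}; g ≡ 0 at y ∈ ∅; common: ∅.
Collecting: common zeros = ∅, so the count is 0.
Comparison with the Bézout bound: 0 ≤ 4 = deg(f)·deg(g), as expected for curves with no common component (the affine F_7-count falls short of the bound because intersections may lie at infinity, over extension fields, or carry multiplicity).


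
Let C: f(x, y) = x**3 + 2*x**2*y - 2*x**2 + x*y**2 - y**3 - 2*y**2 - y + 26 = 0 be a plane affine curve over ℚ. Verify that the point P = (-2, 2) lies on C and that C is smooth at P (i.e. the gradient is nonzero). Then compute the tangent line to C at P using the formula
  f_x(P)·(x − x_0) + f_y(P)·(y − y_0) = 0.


Tangent line at P: 8*x - 21*y + 58 = 0.

Step 1: f(-2, 2) = 0, so P lies on C.
Step 2: partial derivatives
  f_x(x, y) = 3*x**2 + 4*x*y - 4*x + y**2, f_y(x, y) = 2*x**2 + 2*x*y - 3*y**2 - 4*y - 1.
  f_x(P) = 8, f_y(P) = -21 (gradient nonzero, so P is smooth).
Step 3: tangent line at P: 8·(x − -2) + -21·(y − 2) = 0.
Expanding: 8*x - 21*y + 58 = 0.


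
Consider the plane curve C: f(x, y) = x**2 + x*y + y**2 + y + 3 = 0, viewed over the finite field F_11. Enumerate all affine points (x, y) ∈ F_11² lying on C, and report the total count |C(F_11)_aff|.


Affine F_11-points: {(0, 5), (2, 1), (2, 7), (3, 3), (3, 4), (4, 2), (4, 4), (5, 2), (5, 3), (6, 5), (6, 10), (8, 1)}; count = 12.

For each of the 121 pairs (x, y) ∈ F_11², evaluate f(x, y) mod 11. Record the zeros.
  x = 0: [0↦3, 1↦5, 2↦9, 3↦4, 4↦1, 5↦0, 6↦1, 7↦4, 8↦9, 9↦5, 10↦3]  zeros at y ∈ {5}
  x = 1: [0↦4, 1↦7, 2↦1, 3↦8, 4↦6, 5↦6, 6↦8, 7↦1, 8↦7, 9↦4, 10↦3]  zeros at y ∈ ∅
  x = 2: [0↦7, 1↦0, 2↦6, 3↦3, 4↦2, 5↦3, 6↦6, 7↦0, 8↦7, 9↦5, 10↦5]  zeros at y ∈ {1, 7}
  x = 3: [0↦1, 1↦6, 2↦2, 3↦0, 4↦0, 5↦2, 6↦6, 7↦1, 8↦9, 9↦8, 10↦9]  zeros at y ∈ {3, 4}
  x = 4: [0↦8, 1↦3, 2↦0, 3↦10, 4↦0, 5↦3, 6↦8, 7↦4, 8↦2, 9↦2, 10↦4]  zeros at y ∈ {2, 4}
  x = 5: [0↦6, 1↦2, 2↦0, 3↦0, 4↦2, 5↦6, 6↦1, 7↦9, 8↦8, 9↦9, 10↦1]  zeros at y ∈ {2, 3}
  x = 6: [0↦6, 1↦3, 2↦2, 3↦3, 4↦6, 5↦0, 6↦7, 7↦5, 8↦5, 9↦7, 10↦0]  zeros at y ∈ {5, 10}
  x = 7: [0↦8, 1↦6, 2↦6, 3↦8, 4↦1, 5↦7, 6↦4, 7↦3, 8↦4, 9↦7, 10↦1]  zeros at y ∈ ∅
  x = 8: [0↦1, 1↦0, 2↦1, 3↦4, 4↦9, 5↦5, 6↦3, 7↦3, 8↦5, 9↦9, 10↦4]  zeros at y ∈ {1}
  x = 9: [0↦7, 1↦7, 2↦9, 3↦2, 4↦8, 5↦5, 6↦4, 7↦5, 8↦8, 9↦2, 10↦9]  zeros at y ∈ ∅
  x = 10: [0↦4, 1↦5, 2↦8, 3↦2, 4↦9, 5↦7, 6↦7, 7↦9, 8↦2, 9↦8, 10↦5]  zeros at y ∈ ∅
Collecting zeros: affine points = {(0, 5), (2, 1), (2, 7), (3, 3), (3, 4), (4, 2), (4, 4), (5, 2), (5, 3), (6, 5), (6, 10), (8, 1)}.
Total count |C(F_11)_aff| = 12.


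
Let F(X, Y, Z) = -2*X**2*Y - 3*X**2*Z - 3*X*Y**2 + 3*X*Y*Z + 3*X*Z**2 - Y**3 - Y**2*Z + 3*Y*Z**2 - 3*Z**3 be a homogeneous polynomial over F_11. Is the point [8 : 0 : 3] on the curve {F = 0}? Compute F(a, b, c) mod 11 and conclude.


F(8,0,3) ≡ 10 (mod 11); P is NOT on the curve.

Evaluate F(8, 0, 3) term-by-term (mod 11).
  -2*X**2*Y ↦ -2·64·0·1 = 0
  -3*X**2*Z ↦ -3·64·1·3 = -576
  -3*X*Y**2 ↦ -3·8·0·1 = 0
  3*X*Y*Z ↦ 3·8·0·3 = 0
  3*X*Z**2 ↦ 3·8·1·9 = 216
  -Y**3 ↦ -1·1·0·1 = 0
  -Y**2*Z ↦ -1·1·0·3 = 0
  3*Y*Z**2 ↦ 3·1·0·9 = 0
  -3*Z**3 ↦ -3·1·1·27 = -81
Sum: F(8, 0, 3) = (0) + (-576) + (0) + (0) + (216) + (0) + (0) + (0) + (-81) = -441.
Reducing mod 11: -441 ≡ 10 (mod 11).
Since F(a, b, c) ≡ 10 ≠ 0 (mod 11), P does NOT lie on the curve.


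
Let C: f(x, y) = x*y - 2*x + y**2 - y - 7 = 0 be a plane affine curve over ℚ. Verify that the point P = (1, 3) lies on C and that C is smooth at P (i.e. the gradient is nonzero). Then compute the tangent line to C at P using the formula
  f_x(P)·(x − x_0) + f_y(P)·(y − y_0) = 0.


Tangent line at P: x + 6*y - 19 = 0.

Step 1: f(1, 3) = 0, so P lies on C.
Step 2: partial derivatives
  f_x(x, y) = y - 2, f_y(x, y) = x + 2*y - 1.
  f_x(P) = 1, f_y(P) = 6 (gradient nonzero, so P is smooth).
Step 3: tangent line at P: 1·(x − 1) + 6·(y − 3) = 0.
Expanding: x + 6*y - 19 = 0.


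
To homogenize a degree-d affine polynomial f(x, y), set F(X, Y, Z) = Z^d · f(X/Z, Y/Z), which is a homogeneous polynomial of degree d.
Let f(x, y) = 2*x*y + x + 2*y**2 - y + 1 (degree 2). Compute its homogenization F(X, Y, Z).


F(X, Y, Z) = 2*X*Y + X*Z + 2*Y**2 - Y*Z + Z**2

deg(f) = 2.
Substitute x = X/Z, y = Y/Z into f, then multiply by Z^2.
  monomial 2·x^1·y^1 ↦ 2·X^1·Y^1·Z^0.
  monomial 1·x^1·y^0 ↦ 1·X^1·Y^0·Z^1.
  monomial 2·x^0·y^2 ↦ 2·X^0·Y^2·Z^0.
  monomial -1·x^0·y^1 ↦ -1·X^0·Y^1·Z^1.
  monomial 1·x^0·y^0 ↦ 1·X^0·Y^0·Z^2.
Collecting: F(X, Y, Z) = 2*X*Y + X*Z + 2*Y**2 - Y*Z + Z**2.


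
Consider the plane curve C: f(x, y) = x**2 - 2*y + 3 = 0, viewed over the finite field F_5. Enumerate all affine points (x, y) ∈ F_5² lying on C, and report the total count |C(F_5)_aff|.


Affine F_5-points: {(0, 4), (1, 2), (2, 1), (3, 1), (4, 2)}; count = 5.

For each of the 25 pairs (x, y) ∈ F_5², evaluate f(x, y) mod 5. Record the zeros.
  x = 0: [0↦3, 1↦1, 2↦4, 3↦2, 4↦0]  zeros at y ∈ {4}
  x = 1: [0↦4, 1↦2, 2↦0, 3↦3, 4↦1]  zeros at y ∈ {2}
  x = 2: [0↦2, 1↦0, 2↦3, 3↦1, 4↦4]  zeros at y ∈ {1}
  x = 3: [0↦2, 1↦0, 2↦3, 3↦1, 4↦4]  zeros at y ∈ {1}
  x = 4: [0↦4, 1↦2, 2↦0, 3↦3, 4↦1]  zeros at y ∈ {2}
Collecting zeros: affine points = {(0, 4), (1, 2), (2, 1), (3, 1), (4, 2)}.
Total count |C(F_5)_aff| = 5.


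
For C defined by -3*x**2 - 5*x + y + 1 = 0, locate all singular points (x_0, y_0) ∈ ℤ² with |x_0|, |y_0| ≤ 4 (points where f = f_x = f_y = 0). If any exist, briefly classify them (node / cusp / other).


No singular points in the scanned grid; C is smooth there.

Compute partial derivatives:
  f_x = -6*x - 5.
  f_y = 1.
f_y = 1 is a nonzero constant, so f_y never vanishes: no point (x, y) can satisfy f = f_x = f_y = 0. In particular no (x, y) ∈ {−4, ..., 4}² is singular; the curve is smooth.


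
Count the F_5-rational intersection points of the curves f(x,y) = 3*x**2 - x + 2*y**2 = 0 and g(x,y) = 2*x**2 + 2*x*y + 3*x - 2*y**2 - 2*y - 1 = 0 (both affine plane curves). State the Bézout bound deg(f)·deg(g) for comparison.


Common zeros: ∅; count = 0; Bézout bound = 4.

deg(f) = 2, deg(g) = 2, so Bézout bound = 4.
Scan x ∈ F_5. For each x, list the y ∈ F_5 with f(x, y) ≡ 0 and those with g(x, y) ≡ 0 (mod 5); the common zeros in that column are the intersection.
  x = 0: f ≡ 0 at y ∈ {0}; g ≡ 0 at y ∈ {1, 3}; common: ∅.
  x = 1: f ≡ 0 at y ∈ {2, 3}; g ≡ 0 at y ∈ ∅; common: ∅.
  x = 2: f ≡ 0 at y ∈ {0}; g ≡ 0 at y ∈ ∅; common: ∅.
  x = 3: f ≡ 0 at y ∈ ∅; g ≡ 0 at y ∈ {3, 4}; common: ∅.
  x = 4: f ≡ 0 at y ∈ ∅; g ≡ 0 at y ∈ {4}; common: ∅.
Collecting: common zeros = ∅, so the count is 0.
Comparison with the Bézout bound: 0 ≤ 4 = deg(f)·deg(g), as expected for curves with no common component (the affine F_5-count falls short of the bound because intersections may lie at infinity, over extension fields, or carry multiplicity).


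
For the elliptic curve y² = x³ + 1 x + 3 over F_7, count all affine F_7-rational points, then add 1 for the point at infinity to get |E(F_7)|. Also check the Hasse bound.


Affine points = {(4, 1), (4, 6), (5, 0), (6, 1), (6, 6)}; affine count = 5; |E(F_7)| = 6.

Discriminant check: Δ ∝ 4a³ + 27b² = 4·1³ + 27·3² = 4·1 + 27·9 ≡ 2 (mod 7). Nonzero ⇒ E is nonsingular.
For each x ∈ F_7, compute rhs = x³ + 1·x + 3 mod 7, then count y ∈ F_7 with y² ≡ rhs.
  x = 0: rhs = 3, matching y values: none (0 points).
  x = 1: rhs = 5, matching y values: none (0 points).
  x = 2: rhs = 6, matching y values: none (0 points).
  x = 3: rhs = 5, matching y values: none (0 points).
  x = 4: rhs = 1, matching y values: 1, 6 (2 points).
  x = 5: rhs = 0, matching y values: 0 (1 points).
  x = 6: rhs = 1, matching y values: 1, 6 (2 points).
Total affine count: 5.
Full point count |E(F_7)| = 5 + 1 = 6.
Hasse bound: |6 − (7+1)| = |-2| = 2 ≤ 2√7 ≈ 5.2915 ✓.


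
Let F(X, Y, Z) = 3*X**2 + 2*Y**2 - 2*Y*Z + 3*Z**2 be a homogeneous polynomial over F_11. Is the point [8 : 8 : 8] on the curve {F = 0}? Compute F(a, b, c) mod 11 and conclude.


F(8,8,8) ≡ 10 (mod 11); P is NOT on the curve.

Evaluate F(8, 8, 8) term-by-term (mod 11).
  3*X**2 ↦ 3·64·1·1 = 192
  2*Y**2 ↦ 2·1·64·1 = 128
  -2*Y*Z ↦ -2·1·8·8 = -128
  3*Z**2 ↦ 3·1·1·64 = 192
Sum: F(8, 8, 8) = (192) + (128) + (-128) + (192) = 384.
Reducing mod 11: 384 ≡ 10 (mod 11).
Since F(a, b, c) ≡ 10 ≠ 0 (mod 11), P does NOT lie on the curve.


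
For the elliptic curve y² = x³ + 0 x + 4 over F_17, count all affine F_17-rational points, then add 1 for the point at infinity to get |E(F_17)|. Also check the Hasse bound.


Affine points = {(0, 2), (0, 15), (4, 0), (6, 4), (6, 13), (9, 6), (9, 11), (10, 1), (10, 16), (11, 3), (11, 14), (12, 7), (12, 10), (13, 5), (13, 12), (15, 8), (15, 9)}; affine count = 17; |E(F_17)| = 18.

Discriminant check: Δ ∝ 4a³ + 27b² = 4·0³ + 27·4² = 4·0 + 27·16 ≡ 7 (mod 17). Nonzero ⇒ E is nonsingular.
For each x ∈ F_17, compute rhs = x³ + 0·x + 4 mod 17, then count y ∈ F_17 with y² ≡ rhs.
  x = 0: rhs = 4, matching y values: 2, 15 (2 points).
  x = 1: rhs = 5, matching y values: none (0 points).
  x = 2: rhs = 12, matching y values: none (0 points).
  x = 3: rhs = 14, matching y values: none (0 points).
  x = 4: rhs = 0, matching y values: 0 (1 points).
  x = 5: rhs = 10, matching y values: none (0 points).
  x = 6: rhs = 16, matching y values: 4, 13 (2 points).
  x = 7: rhs = 7, matching y values: none (0 points).
  x = 8: rhs = 6, matching y values: none (0 points).
  x = 9: rhs = 2, matching y values: 6, 11 (2 points).
  x = 10: rhs = 1, matching y values: 1, 16 (2 points).
  x = 11: rhs = 9, matching y values: 3, 14 (2 points).
  x = 12: rhs = 15, matching y values: 7, 10 (2 points).
  x = 13: rhs = 8, matching y values: 5, 12 (2 points).
  x = 14: rhs = 11, matching y values: none (0 points).
  x = 15: rhs = 13, matching y values: 8, 9 (2 points).
  x = 16: rhs = 3, matching y values: none (0 points).
Total affine count: 17.
Full point count |E(F_17)| = 17 + 1 = 18.
Hasse bound: |18 − (17+1)| = |0| = 0 ≤ 2√17 ≈ 8.2462 ✓.


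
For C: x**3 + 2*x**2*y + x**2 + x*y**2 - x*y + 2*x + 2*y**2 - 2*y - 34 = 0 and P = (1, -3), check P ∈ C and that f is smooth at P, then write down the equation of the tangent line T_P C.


Tangent line at P: 7*x - 19*y - 64 = 0.

Step 1: f(1, -3) = 0, so P lies on C.
Step 2: partial derivatives
  f_x(x, y) = 3*x**2 + 4*x*y + 2*x + y**2 - y + 2, f_y(x, y) = 2*x**2 + 2*x*y - x + 4*y - 2.
  f_x(P) = 7, f_y(P) = -19 (gradient nonzero, so P is smooth).
Step 3: tangent line at P: 7·(x − 1) + -19·(y − -3) = 0.
Expanding: 7*x - 19*y - 64 = 0.


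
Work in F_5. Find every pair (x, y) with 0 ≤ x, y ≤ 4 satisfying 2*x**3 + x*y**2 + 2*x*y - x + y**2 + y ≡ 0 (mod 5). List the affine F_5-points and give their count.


Affine F_5-points: {(0, 0), (0, 4), (1, 2), (1, 4), (4, 4)}; count = 5.

For each of the 25 pairs (x, y) ∈ F_5², evaluate f(x, y) mod 5. Record the zeros.
  x = 0: [0↦0, 1↦2, 2↦1, 3↦2, 4↦0]  zeros at y ∈ {0, 4}
  x = 1: [0↦1, 1↦1, 2↦0, 3↦3, 4↦0]  zeros at y ∈ {2, 4}
  x = 2: [0↦4, 1↦2, 2↦1, 3↦1, 4↦2]  zeros at y ∈ ∅
  x = 3: [0↦1, 1↦2, 2↦1, 3↦3, 4↦3]  zeros at y ∈ ∅
  x = 4: [0↦4, 1↦3, 2↦2, 3↦1, 4↦0]  zeros at y ∈ {4}
Collecting zeros: affine points = {(0, 0), (0, 4), (1, 2), (1, 4), (4, 4)}.
Total count |C(F_5)_aff| = 5.


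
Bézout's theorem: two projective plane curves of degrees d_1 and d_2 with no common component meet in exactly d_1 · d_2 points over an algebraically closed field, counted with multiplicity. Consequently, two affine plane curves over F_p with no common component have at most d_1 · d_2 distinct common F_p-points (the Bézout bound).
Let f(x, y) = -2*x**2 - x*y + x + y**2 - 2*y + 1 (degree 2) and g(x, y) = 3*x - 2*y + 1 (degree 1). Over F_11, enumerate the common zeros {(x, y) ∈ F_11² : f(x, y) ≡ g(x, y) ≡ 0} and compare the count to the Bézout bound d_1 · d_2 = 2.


Common zeros: {(9, 3), (10, 10)}; count = 2; Bézout bound = 2.

deg(f) = 2, deg(g) = 1, so Bézout bound = 2.
Scan x ∈ F_11. For each x, list the y ∈ F_11 with f(x, y) ≡ 0 and those with g(x, y) ≡ 0 (mod 11); the common zeros in that column are the intersection.
  x = 0: f ≡ 0 at y ∈ {1}; g ≡ 0 at y ∈ {6}; common: ∅.
  x = 1: f ≡ 0 at y ∈ {0, 3}; g ≡ 0 at y ∈ {2}; common: ∅.
  x = 2: f ≡ 0 at y ∈ {5, 10}; g ≡ 0 at y ∈ {9}; common: ∅.
  x = 3: f ≡ 0 at y ∈ {7, 9}; g ≡ 0 at y ∈ {5}; common: ∅.
  x = 4: f ≡ 0 at y ∈ {8, 9}; g ≡ 0 at y ∈ {1}; common: ∅.
  x = 5: f ≡ 0 at y ∈ {0, 7}; g ≡ 0 at y ∈ {8}; common: ∅.
  x = 6: f ≡ 0 at y ∈ {2, 6}; g ≡ 0 at y ∈ {4}; common: ∅.
  x = 7: f ≡ 0 at y ∈ {4, 5}; g ≡ 0 at y ∈ {0}; common: ∅.
  x = 8: f ≡ 0 at y ∈ {4, 6}; g ≡ 0 at y ∈ {7}; common: ∅.
  x = 9: f ≡ 0 at y ∈ {3, 8}; g ≡ 0 at y ∈ {3}; common: {3}.
  x = 10: f ≡ 0 at y ∈ {2, 10}; g ≡ 0 at y ∈ {10}; common: {10}.
Collecting: common zeros = {(9, 3), (10, 10)}, so the count is 2.
Comparison with the Bézout bound: 2 ≤ 2 = deg(f)·deg(g), as expected for curves with no common component (the bound is attained).


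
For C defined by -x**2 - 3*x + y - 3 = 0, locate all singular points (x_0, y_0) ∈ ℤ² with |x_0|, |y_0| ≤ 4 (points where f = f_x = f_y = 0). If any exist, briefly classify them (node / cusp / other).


No singular points in the scanned grid; C is smooth there.

Compute partial derivatives:
  f_x = -2*x - 3.
  f_y = 1.
f_y = 1 is a nonzero constant, so f_y never vanishes: no point (x, y) can satisfy f = f_x = f_y = 0. In particular no (x, y) ∈ {−4, ..., 4}² is singular; the curve is smooth.


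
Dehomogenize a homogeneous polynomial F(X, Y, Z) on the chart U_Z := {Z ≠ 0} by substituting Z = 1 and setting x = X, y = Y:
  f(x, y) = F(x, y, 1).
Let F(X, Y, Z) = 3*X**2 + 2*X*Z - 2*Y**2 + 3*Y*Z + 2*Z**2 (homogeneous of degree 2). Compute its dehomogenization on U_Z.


f(x, y) = 3*x**2 + 2*x - 2*y**2 + 3*y + 2

On U_Z we set Z = 1. Each monomial c·X^i·Y^j·Z^k in F becomes c·x^i·y^j·1^k = c·x^i·y^j.
Substituting Z = 1: F(X, Y, 1) = 3*x**2 + 2*x - 2*y**2 + 3*y + 2.
Note: deg(f) ≤ deg(F) = 2; strict inequality happens when F is divisible by Z (lost terms).


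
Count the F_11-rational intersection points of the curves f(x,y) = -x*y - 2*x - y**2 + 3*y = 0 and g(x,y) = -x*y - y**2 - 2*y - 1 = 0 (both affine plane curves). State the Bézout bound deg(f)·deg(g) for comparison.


Common zeros: ∅; count = 0; Bézout bound = 4.

deg(f) = 2, deg(g) = 2, so Bézout bound = 4.
Scan x ∈ F_11. For each x, list the y ∈ F_11 with f(x, y) ≡ 0 and those with g(x, y) ≡ 0 (mod 11); the common zeros in that column are the intersection.
  x = 0: f ≡ 0 at y ∈ {0, 3}; g ≡ 0 at y ∈ {10}; common: ∅.
  x = 1: f ≡ 0 at y ∈ ∅; g ≡ 0 at y ∈ {2, 6}; common: ∅.
  x = 2: f ≡ 0 at y ∈ ∅; g ≡ 0 at y ∈ {3, 4}; common: ∅.
  x = 3: f ≡ 0 at y ∈ {4, 7}; g ≡ 0 at y ∈ ∅; common: ∅.
  x = 4: f ≡ 0 at y ∈ ∅; g ≡ 0 at y ∈ ∅; common: ∅.
  x = 5: f ≡ 0 at y ∈ ∅; g ≡ 0 at y ∈ {7, 8}; common: ∅.
  x = 6: f ≡ 0 at y ∈ {2, 6}; g ≡ 0 at y ∈ {5, 9}; common: ∅.
  x = 7: f ≡ 0 at y ∈ {8, 10}; g ≡ 0 at y ∈ {1}; common: ∅.
  x = 8: f ≡ 0 at y ∈ {1, 5}; g ≡ 0 at y ∈ ∅; common: ∅.
  x = 9: f ≡ 0 at y ∈ ∅; g ≡ 0 at y ∈ ∅; common: ∅.
  x = 10: f ≡ 0 at y ∈ ∅; g ≡ 0 at y ∈ ∅; common: ∅.
Collecting: common zeros = ∅, so the count is 0.
Comparison with the Bézout bound: 0 ≤ 4 = deg(f)·deg(g), as expected for curves with no common component (the affine F_11-count falls short of the bound because intersections may lie at infinity, over extension fields, or carry multiplicity).


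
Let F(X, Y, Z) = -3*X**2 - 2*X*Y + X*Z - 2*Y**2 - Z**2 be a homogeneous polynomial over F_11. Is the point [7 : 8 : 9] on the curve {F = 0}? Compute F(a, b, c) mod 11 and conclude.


F(7,8,9) ≡ 2 (mod 11); P is NOT on the curve.

Evaluate F(7, 8, 9) term-by-term (mod 11).
  -3*X**2 ↦ -3·49·1·1 = -147
  -2*X*Y ↦ -2·7·8·1 = -112
  X*Z ↦ 1·7·1·9 = 63
  -2*Y**2 ↦ -2·1·64·1 = -128
  -Z**2 ↦ -1·1·1·81 = -81
Sum: F(7, 8, 9) = (-147) + (-112) + (63) + (-128) + (-81) = -405.
Reducing mod 11: -405 ≡ 2 (mod 11).
Since F(a, b, c) ≡ 2 ≠ 0 (mod 11), P does NOT lie on the curve.


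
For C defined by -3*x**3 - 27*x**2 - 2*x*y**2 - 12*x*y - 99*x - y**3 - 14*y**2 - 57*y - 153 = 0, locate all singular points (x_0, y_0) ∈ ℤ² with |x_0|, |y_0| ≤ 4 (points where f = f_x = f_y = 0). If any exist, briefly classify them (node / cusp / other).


Singular points: {(-3, -3)}; classification: cusp.

Compute partial derivatives:
  f_x = -9*x**2 - 54*x - 2*y**2 - 12*y - 99.
  f_y = -4*x*y - 12*x - 3*y**2 - 28*y - 57.
Scan x_0 ∈ {−4, ..., 4}. For each x_0, f_y(x_0, y) is a polynomial in y; find its integer roots y ∈ {−4, ..., 4}, then test f_x and f at those candidates.
  x = -4: f_y(-4, y) = -3*y**2 - 12*y - 9; vanishes at y ∈ {-3, -1}. (-4, -3): f_x = -9 ≠ 0; (-4, -1): f_x = -17 ≠ 0.
  x = -3: f_y(-3, y) = -3*y**2 - 16*y - 21; vanishes at y ∈ {-3}. (-3, -3): f_x = 0, f = 0 — SINGULAR.
  x = -2: f_y(-2, y) = -3*y**2 - 20*y - 33; vanishes at y ∈ {-3}. (-2, -3): f_x = -9 ≠ 0.
  x = -1: f_y(-1, y) = -3*y**2 - 24*y - 45; vanishes at y ∈ {-3}. (-1, -3): f_x = -36 ≠ 0.
  x = 0: f_y(0, y) = -3*y**2 - 28*y - 57; vanishes at y ∈ {-3}. (0, -3): f_x = -81 ≠ 0.
  x = 1: f_y(1, y) = -3*y**2 - 32*y - 69; vanishes at y ∈ {-3}. (1, -3): f_x = -144 ≠ 0.
  x = 2: f_y(2, y) = -3*y**2 - 36*y - 81; vanishes at y ∈ {-3}. (2, -3): f_x = -225 ≠ 0.
  x = 3: f_y(3, y) = -3*y**2 - 40*y - 93; vanishes at y ∈ {-3}. (3, -3): f_x = -324 ≠ 0.
  x = 4: f_y(4, y) = -3*y**2 - 44*y - 105; vanishes at y ∈ {-3}. (4, -3): f_x = -441 ≠ 0.
Only singular point on the grid: (-3, -3).
Classify: substitute x = -3 + u, y = -3 + v and expand: f = -3*u**3 - 2*u*v**2 - v**3 + v**2.
No constant or linear terms (consistent with a singular point). Quadratic part: v**2. Cubic part: -3*u**3 - 2*u*v**2 - v**3.
The quadratic part v**2 is a perfect square, so there is a single (double) tangent line v = 0, i.e. y = -3. Restricting the cubic part to that line (v = 0) leaves -3*u**3 ≠ 0, so f is not divisible by v and the branch is v² ≈ 3*u**3 to lowest order — this is a cusp.
Classification: cusp.


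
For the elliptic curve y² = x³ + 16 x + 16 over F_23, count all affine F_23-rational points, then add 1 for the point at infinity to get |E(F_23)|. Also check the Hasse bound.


Affine points = {(0, 4), (0, 19), (4, 11), (4, 12), (6, 11), (6, 12), (8, 9), (8, 14), (10, 7), (10, 16), (12, 2), (12, 21), (13, 11), (13, 12), (17, 7), (17, 16), (18, 8), (18, 15), (19, 7), (19, 16)}; affine count = 20; |E(F_23)| = 21.

Discriminant check: Δ ∝ 4a³ + 27b² = 4·16³ + 27·16² = 4·4096 + 27·256 ≡ 20 (mod 23). Nonzero ⇒ E is nonsingular.
For each x ∈ F_23, compute rhs = x³ + 16·x + 16 mod 23, then count y ∈ F_23 with y² ≡ rhs.
  x = 0: rhs = 16, matching y values: 4, 19 (2 points).
  x = 1: rhs = 10, matching y values: none (0 points).
  x = 2: rhs = 10, matching y values: none (0 points).
  x = 3: rhs = 22, matching y values: none (0 points).
  x = 4: rhs = 6, matching y values: 11, 12 (2 points).
  x = 5: rhs = 14, matching y values: none (0 points).
  x = 6: rhs = 6, matching y values: 11, 12 (2 points).
  x = 7: rhs = 11, matching y values: none (0 points).
  x = 8: rhs = 12, matching y values: 9, 14 (2 points).
  x = 9: rhs = 15, matching y values: none (0 points).
  x = 10: rhs = 3, matching y values: 7, 16 (2 points).
  x = 11: rhs = 5, matching y values: none (0 points).
  x = 12: rhs = 4, matching y values: 2, 21 (2 points).
  x = 13: rhs = 6, matching y values: 11, 12 (2 points).
  x = 14: rhs = 17, matching y values: none (0 points).
  x = 15: rhs = 20, matching y values: none (0 points).
  x = 16: rhs = 21, matching y values: none (0 points).
  x = 17: rhs = 3, matching y values: 7, 16 (2 points).
  x = 18: rhs = 18, matching y values: 8, 15 (2 points).
  x = 19: rhs = 3, matching y values: 7, 16 (2 points).
  x = 20: rhs = 10, matching y values: none (0 points).
  x = 21: rhs = 22, matching y values: none (0 points).
  x = 22: rhs = 22, matching y values: none (0 points).
Total affine count: 20.
Full point count |E(F_23)| = 20 + 1 = 21.
Hasse bound: |21 − (23+1)| = |-3| = 3 ≤ 2√23 ≈ 9.5917 ✓.


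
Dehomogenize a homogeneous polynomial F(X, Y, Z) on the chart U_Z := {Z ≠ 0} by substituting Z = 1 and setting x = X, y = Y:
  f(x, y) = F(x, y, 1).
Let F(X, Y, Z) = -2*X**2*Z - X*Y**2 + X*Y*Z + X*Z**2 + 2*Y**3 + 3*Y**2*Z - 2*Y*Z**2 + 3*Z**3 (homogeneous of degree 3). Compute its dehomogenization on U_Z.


f(x, y) = -2*x**2 - x*y**2 + x*y + x + 2*y**3 + 3*y**2 - 2*y + 3

On U_Z we set Z = 1. Each monomial c·X^i·Y^j·Z^k in F becomes c·x^i·y^j·1^k = c·x^i·y^j.
Substituting Z = 1: F(X, Y, 1) = -2*x**2 - x*y**2 + x*y + x + 2*y**3 + 3*y**2 - 2*y + 3.
Note: deg(f) ≤ deg(F) = 3; strict inequality happens when F is divisible by Z (lost terms).
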